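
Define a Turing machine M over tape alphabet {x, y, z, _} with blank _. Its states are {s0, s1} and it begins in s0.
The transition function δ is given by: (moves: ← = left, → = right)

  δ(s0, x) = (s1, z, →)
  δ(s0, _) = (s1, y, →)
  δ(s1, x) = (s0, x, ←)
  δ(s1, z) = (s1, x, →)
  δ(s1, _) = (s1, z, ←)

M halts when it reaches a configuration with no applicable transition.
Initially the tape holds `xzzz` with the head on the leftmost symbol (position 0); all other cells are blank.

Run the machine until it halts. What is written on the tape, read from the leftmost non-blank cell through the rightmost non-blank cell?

zxzxz

s0 | [x]zzz_   read x → write z, move →, go to s1
s1 | z[z]zz_   read z → write x, move →, go to s1
s1 | zx[z]z_   read z → write x, move →, go to s1
s1 | zxx[z]_   read z → write x, move →, go to s1
s1 | zxxx[_]   read _ → write z, move ←, go to s1
s1 | zxx[x]z   read x → write x, move ←, go to s0
s0 | zx[x]xz   read x → write z, move →, go to s1
s1 | zxz[x]z   read x → write x, move ←, go to s0
s0 | zx[z]xz
The non-blank tape span at halt is zxzxz.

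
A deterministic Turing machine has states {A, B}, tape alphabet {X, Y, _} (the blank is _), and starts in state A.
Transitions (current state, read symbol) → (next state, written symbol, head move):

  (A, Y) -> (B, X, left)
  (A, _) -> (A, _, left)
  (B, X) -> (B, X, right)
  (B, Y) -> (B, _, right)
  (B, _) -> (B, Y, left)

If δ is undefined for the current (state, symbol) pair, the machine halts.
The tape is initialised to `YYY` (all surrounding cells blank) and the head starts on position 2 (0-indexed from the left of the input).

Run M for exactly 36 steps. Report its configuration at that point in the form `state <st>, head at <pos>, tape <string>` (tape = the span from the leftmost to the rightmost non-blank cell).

state B, head at 6, tape Y_X___YY

state=A head=2 tape=YY[Y]_____   (A,Y)→(B,X,left)
state=B head=1 tape=Y[Y]X_____   (B,Y)→(B,_,right)
state=B head=2 tape=Y_[X]_____   (B,X)→(B,X,right)
state=B head=3 tape=Y_X[_]____   (B,_)→(B,Y,left)
state=B head=2 tape=Y_[X]Y____   (B,X)→(B,X,right)
state=B head=3 tape=Y_X[Y]____   (B,Y)→(B,_,right)
state=B head=4 tape=Y_X_[_]___   (B,_)→(B,Y,left)
state=B head=3 tape=Y_X[_]Y___   (B,_)→(B,Y,left)
state=B head=2 tape=Y_[X]YY___   (B,X)→(B,X,right)
state=B head=3 tape=Y_X[Y]Y___   (B,Y)→(B,_,right)
state=B head=4 tape=Y_X_[Y]___   (B,Y)→(B,_,right)
state=B head=5 tape=Y_X__[_]__   (B,_)→(B,Y,left)
state=B head=4 tape=Y_X_[_]Y__   (B,_)→(B,Y,left)
state=B head=3 tape=Y_X[_]YY__   (B,_)→(B,Y,left)
state=B head=2 tape=Y_[X]YYY__   (B,X)→(B,X,right)
state=B head=3 tape=Y_X[Y]YY__   (B,Y)→(B,_,right)
state=B head=4 tape=Y_X_[Y]Y__   (B,Y)→(B,_,right)
state=B head=5 tape=Y_X__[Y]__   (B,Y)→(B,_,right)
state=B head=6 tape=Y_X___[_]_   (B,_)→(B,Y,left)
state=B head=5 tape=Y_X__[_]Y_   (B,_)→(B,Y,left)
state=B head=4 tape=Y_X_[_]YY_   (B,_)→(B,Y,left)
state=B head=3 tape=Y_X[_]YYY_   (B,_)→(B,Y,left)
state=B head=2 tape=Y_[X]YYYY_   (B,X)→(B,X,right)
state=B head=3 tape=Y_X[Y]YYY_   (B,Y)→(B,_,right)
state=B head=4 tape=Y_X_[Y]YY_   (B,Y)→(B,_,right)
state=B head=5 tape=Y_X__[Y]Y_   (B,Y)→(B,_,right)
state=B head=6 tape=Y_X___[Y]_   (B,Y)→(B,_,right)
state=B head=7 tape=Y_X____[_]   (B,_)→(B,Y,left)
state=B head=6 tape=Y_X___[_]Y   (B,_)→(B,Y,left)
state=B head=5 tape=Y_X__[_]YY   (B,_)→(B,Y,left)
state=B head=4 tape=Y_X_[_]YYY   (B,_)→(B,Y,left)
state=B head=3 tape=Y_X[_]YYYY   (B,_)→(B,Y,left)
state=B head=2 tape=Y_[X]YYYYY   (B,X)→(B,X,right)
state=B head=3 tape=Y_X[Y]YYYY   (B,Y)→(B,_,right)
state=B head=4 tape=Y_X_[Y]YYY   (B,Y)→(B,_,right)
state=B head=5 tape=Y_X__[Y]YY   (B,Y)→(B,_,right)
state=B head=6 tape=Y_X___[Y]Y
After 36 steps: state B, head at 6, tape Y_X___YY.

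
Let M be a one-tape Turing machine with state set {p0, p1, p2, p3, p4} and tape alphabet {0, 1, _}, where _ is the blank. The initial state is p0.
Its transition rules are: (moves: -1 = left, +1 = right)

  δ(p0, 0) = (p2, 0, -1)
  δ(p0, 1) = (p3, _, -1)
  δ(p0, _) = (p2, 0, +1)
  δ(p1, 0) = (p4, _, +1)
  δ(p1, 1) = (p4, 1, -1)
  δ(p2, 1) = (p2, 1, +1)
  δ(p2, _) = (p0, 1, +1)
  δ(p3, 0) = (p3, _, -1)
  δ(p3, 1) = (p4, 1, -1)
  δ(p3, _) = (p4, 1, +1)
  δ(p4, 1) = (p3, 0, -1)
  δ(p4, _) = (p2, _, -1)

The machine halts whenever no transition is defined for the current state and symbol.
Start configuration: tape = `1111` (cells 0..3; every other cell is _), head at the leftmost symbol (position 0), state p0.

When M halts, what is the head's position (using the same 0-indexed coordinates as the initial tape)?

p0 | __[1]111   read 1 → write _, move -1, go to p3
p3 | _[_]_111   read _ → write 1, move +1, go to p4
p4 | _1[_]111   read _ → write _, move -1, go to p2
p2 | _[1]_111   read 1 → write 1, move +1, go to p2
p2 | _1[_]111   read _ → write 1, move +1, go to p0
p0 | _11[1]11   read 1 → write _, move -1, go to p3
p3 | _1[1]_11   read 1 → write 1, move -1, go to p4
p4 | _[1]1_11   read 1 → write 0, move -1, go to p3
p3 | [_]01_11   read _ → write 1, move +1, go to p4
p4 | 1[0]1_11
At halt the head is at cell -1.

-1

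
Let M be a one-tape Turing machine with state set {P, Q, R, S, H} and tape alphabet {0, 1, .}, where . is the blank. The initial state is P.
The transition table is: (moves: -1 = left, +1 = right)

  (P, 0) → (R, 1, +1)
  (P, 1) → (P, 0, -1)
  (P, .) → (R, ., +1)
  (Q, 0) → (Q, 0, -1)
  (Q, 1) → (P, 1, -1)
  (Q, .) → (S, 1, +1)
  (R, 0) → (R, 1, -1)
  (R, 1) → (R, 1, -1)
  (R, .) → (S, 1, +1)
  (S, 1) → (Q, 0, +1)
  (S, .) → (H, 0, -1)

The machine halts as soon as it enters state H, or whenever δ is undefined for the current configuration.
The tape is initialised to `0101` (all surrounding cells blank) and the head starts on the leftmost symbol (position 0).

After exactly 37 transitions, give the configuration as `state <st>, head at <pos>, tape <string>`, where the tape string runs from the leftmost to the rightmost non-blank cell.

state=P head=0 tape=.....[0]101   (P,0)→(R,1,+1)
state=R head=1 tape=.....1[1]01   (R,1)→(R,1,-1)
state=R head=0 tape=.....[1]101   (R,1)→(R,1,-1)
state=R head=-1 tape=....[.]1101   (R,.)→(S,1,+1)
state=S head=0 tape=....1[1]101   (S,1)→(Q,0,+1)
state=Q head=1 tape=....10[1]01   (Q,1)→(P,1,-1)
state=P head=0 tape=....1[0]101   (P,0)→(R,1,+1)
state=R head=1 tape=....11[1]01   (R,1)→(R,1,-1)
state=R head=0 tape=....1[1]101   (R,1)→(R,1,-1)
state=R head=-1 tape=....[1]1101   (R,1)→(R,1,-1)
state=R head=-2 tape=...[.]11101   (R,.)→(S,1,+1)
state=S head=-1 tape=...1[1]1101   (S,1)→(Q,0,+1)
state=Q head=0 tape=...10[1]101   (Q,1)→(P,1,-1)
state=P head=-1 tape=...1[0]1101   (P,0)→(R,1,+1)
state=R head=0 tape=...11[1]101   (R,1)→(R,1,-1)
state=R head=-1 tape=...1[1]1101   (R,1)→(R,1,-1)
state=R head=-2 tape=...[1]11101   (R,1)→(R,1,-1)
state=R head=-3 tape=..[.]111101   (R,.)→(S,1,+1)
state=S head=-2 tape=..1[1]11101   (S,1)→(Q,0,+1)
state=Q head=-1 tape=..10[1]1101   (Q,1)→(P,1,-1)
state=P head=-2 tape=..1[0]11101   (P,0)→(R,1,+1)
state=R head=-1 tape=..11[1]1101   (R,1)→(R,1,-1)
state=R head=-2 tape=..1[1]11101   (R,1)→(R,1,-1)
state=R head=-3 tape=..[1]111101   (R,1)→(R,1,-1)
state=R head=-4 tape=.[.]1111101   (R,.)→(S,1,+1)
state=S head=-3 tape=.1[1]111101   (S,1)→(Q,0,+1)
state=Q head=-2 tape=.10[1]11101   (Q,1)→(P,1,-1)
state=P head=-3 tape=.1[0]111101   (P,0)→(R,1,+1)
state=R head=-2 tape=.11[1]11101   (R,1)→(R,1,-1)
state=R head=-3 tape=.1[1]111101   (R,1)→(R,1,-1)
state=R head=-4 tape=.[1]1111101   (R,1)→(R,1,-1)
state=R head=-5 tape=[.]11111101   (R,.)→(S,1,+1)
state=S head=-4 tape=1[1]1111101   (S,1)→(Q,0,+1)
state=Q head=-3 tape=10[1]111101   (Q,1)→(P,1,-1)
state=P head=-4 tape=1[0]1111101   (P,0)→(R,1,+1)
state=R head=-3 tape=11[1]111101   (R,1)→(R,1,-1)
state=R head=-4 tape=1[1]1111101   (R,1)→(R,1,-1)
state=R head=-5 tape=[1]11111101
After 37 steps: state R, head at -5, tape 111111101.

state R, head at -5, tape 111111101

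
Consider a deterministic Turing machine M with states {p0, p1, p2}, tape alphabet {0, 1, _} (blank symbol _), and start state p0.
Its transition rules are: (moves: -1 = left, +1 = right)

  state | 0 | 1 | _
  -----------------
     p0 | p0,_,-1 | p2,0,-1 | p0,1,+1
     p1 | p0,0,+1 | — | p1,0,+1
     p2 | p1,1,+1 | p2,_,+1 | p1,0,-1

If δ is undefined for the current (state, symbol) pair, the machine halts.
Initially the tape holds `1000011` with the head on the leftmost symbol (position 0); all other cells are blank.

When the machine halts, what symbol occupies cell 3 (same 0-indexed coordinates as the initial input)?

p0 | ___[1]000011   read 1 → write 0, move -1, go to p2
p2 | __[_]0000011   read _ → write 0, move -1, go to p1
p1 | _[_]00000011   read _ → write 0, move +1, go to p1
p1 | _0[0]0000011   read 0 → write 0, move +1, go to p0
p0 | _00[0]000011   read 0 → write _, move -1, go to p0
p0 | _0[0]_000011   read 0 → write _, move -1, go to p0
p0 | _[0]__000011   read 0 → write _, move -1, go to p0
p0 | [_]___000011   read _ → write 1, move +1, go to p0
p0 | 1[_]__000011   read _ → write 1, move +1, go to p0
p0 | 11[_]_000011   read _ → write 1, move +1, go to p0
p0 | 111[_]000011   read _ → write 1, move +1, go to p0
p0 | 1111[0]00011   read 0 → write _, move -1, go to p0
p0 | 111[1]_00011   read 1 → write 0, move -1, go to p2
p2 | 11[1]0_00011   read 1 → write _, move +1, go to p2
p2 | 11_[0]_00011   read 0 → write 1, move +1, go to p1
p1 | 11_1[_]00011   read _ → write 0, move +1, go to p1
p1 | 11_10[0]0011   read 0 → write 0, move +1, go to p0
p0 | 11_100[0]011   read 0 → write _, move -1, go to p0
p0 | 11_10[0]_011   read 0 → write _, move -1, go to p0
p0 | 11_1[0]__011   read 0 → write _, move -1, go to p0
p0 | 11_[1]___011   read 1 → write 0, move -1, go to p2
p2 | 11[_]0___011   read _ → write 0, move -1, go to p1
p1 | 1[1]00___011
Cell 3 holds _ when M halts.

_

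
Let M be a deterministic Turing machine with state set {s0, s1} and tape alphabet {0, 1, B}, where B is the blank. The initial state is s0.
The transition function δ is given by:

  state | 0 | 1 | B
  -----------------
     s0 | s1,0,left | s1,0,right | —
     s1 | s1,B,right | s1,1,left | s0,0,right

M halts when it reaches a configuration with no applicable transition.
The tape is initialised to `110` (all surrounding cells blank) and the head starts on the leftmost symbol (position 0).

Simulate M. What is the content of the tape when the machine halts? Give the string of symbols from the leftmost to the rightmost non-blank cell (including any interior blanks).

state=s0 head=0 tape=[1]10BB   (s0,1)→(s1,0,right)
state=s1 head=1 tape=0[1]0BB   (s1,1)→(s1,1,left)
state=s1 head=0 tape=[0]10BB   (s1,0)→(s1,B,right)
state=s1 head=1 tape=B[1]0BB   (s1,1)→(s1,1,left)
state=s1 head=0 tape=[B]10BB   (s1,B)→(s0,0,right)
state=s0 head=1 tape=0[1]0BB   (s0,1)→(s1,0,right)
state=s1 head=2 tape=00[0]BB   (s1,0)→(s1,B,right)
state=s1 head=3 tape=00B[B]B   (s1,B)→(s0,0,right)
state=s0 head=4 tape=00B0[B]
The non-blank tape span at halt is 00B0.

00B0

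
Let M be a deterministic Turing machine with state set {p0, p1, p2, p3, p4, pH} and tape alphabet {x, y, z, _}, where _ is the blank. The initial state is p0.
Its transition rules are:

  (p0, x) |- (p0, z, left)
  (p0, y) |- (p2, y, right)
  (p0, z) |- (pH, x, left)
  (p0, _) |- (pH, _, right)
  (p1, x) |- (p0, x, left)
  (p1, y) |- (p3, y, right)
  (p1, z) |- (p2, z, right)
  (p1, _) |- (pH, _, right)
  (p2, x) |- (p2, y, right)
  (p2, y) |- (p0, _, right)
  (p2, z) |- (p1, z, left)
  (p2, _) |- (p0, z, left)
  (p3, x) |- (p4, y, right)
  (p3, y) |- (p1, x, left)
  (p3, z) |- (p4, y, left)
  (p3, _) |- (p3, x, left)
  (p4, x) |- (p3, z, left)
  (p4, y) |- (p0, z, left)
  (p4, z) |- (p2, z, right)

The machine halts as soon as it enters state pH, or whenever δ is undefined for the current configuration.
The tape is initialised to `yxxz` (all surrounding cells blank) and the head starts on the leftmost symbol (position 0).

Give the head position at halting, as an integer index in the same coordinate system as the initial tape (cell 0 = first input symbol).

p0 | _[y]xxz   read y → write y, move right, go to p2
p2 | _y[x]xz   read x → write y, move right, go to p2
p2 | _yy[x]z   read x → write y, move right, go to p2
p2 | _yyy[z]   read z → write z, move left, go to p1
p1 | _yy[y]z   read y → write y, move right, go to p3
p3 | _yyy[z]   read z → write y, move left, go to p4
p4 | _yy[y]y   read y → write z, move left, go to p0
p0 | _y[y]zy   read y → write y, move right, go to p2
p2 | _yy[z]y   read z → write z, move left, go to p1
p1 | _y[y]zy   read y → write y, move right, go to p3
p3 | _yy[z]y   read z → write y, move left, go to p4
p4 | _y[y]yy   read y → write z, move left, go to p0
p0 | _[y]zyy   read y → write y, move right, go to p2
p2 | _y[z]yy   read z → write z, move left, go to p1
p1 | _[y]zyy   read y → write y, move right, go to p3
p3 | _y[z]yy   read z → write y, move left, go to p4
p4 | _[y]yyy   read y → write z, move left, go to p0
p0 | [_]zyyy   read _ → write _, move right, go to pH
pH | _[z]yyy
At halt the head is at cell 0.

0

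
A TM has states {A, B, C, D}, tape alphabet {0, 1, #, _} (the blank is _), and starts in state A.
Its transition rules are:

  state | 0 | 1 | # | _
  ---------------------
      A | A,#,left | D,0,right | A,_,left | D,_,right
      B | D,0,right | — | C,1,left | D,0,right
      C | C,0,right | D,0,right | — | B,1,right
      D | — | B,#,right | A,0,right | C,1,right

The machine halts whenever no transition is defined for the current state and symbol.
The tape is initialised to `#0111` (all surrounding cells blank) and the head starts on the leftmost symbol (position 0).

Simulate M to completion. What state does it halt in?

B

A | _[#]0111   read # → write _, move left, go to A
A | [_]_0111   read _ → write _, move right, go to D
D | _[_]0111   read _ → write 1, move right, go to C
C | _1[0]111   read 0 → write 0, move right, go to C
C | _10[1]11   read 1 → write 0, move right, go to D
D | _100[1]1   read 1 → write #, move right, go to B
B | _100#[1]
No transition is defined for (B, 1); M halts in state B.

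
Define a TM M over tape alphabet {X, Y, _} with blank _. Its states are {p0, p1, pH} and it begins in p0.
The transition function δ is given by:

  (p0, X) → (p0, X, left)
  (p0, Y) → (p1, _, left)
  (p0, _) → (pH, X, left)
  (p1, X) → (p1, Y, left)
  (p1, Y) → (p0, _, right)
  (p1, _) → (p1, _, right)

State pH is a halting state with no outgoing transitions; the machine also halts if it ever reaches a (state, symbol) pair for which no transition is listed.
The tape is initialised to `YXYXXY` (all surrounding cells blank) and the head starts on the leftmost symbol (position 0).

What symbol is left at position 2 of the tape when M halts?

_

p0 | _[Y]XYXXY   read Y → write _, move left, go to p1
p1 | [_]_XYXXY   read _ → write _, move right, go to p1
p1 | _[_]XYXXY   read _ → write _, move right, go to p1
p1 | __[X]YXXY   read X → write Y, move left, go to p1
p1 | _[_]YYXXY   read _ → write _, move right, go to p1
p1 | __[Y]YXXY   read Y → write _, move right, go to p0
p0 | ___[Y]XXY   read Y → write _, move left, go to p1
p1 | __[_]_XXY   read _ → write _, move right, go to p1
p1 | ___[_]XXY   read _ → write _, move right, go to p1
p1 | ____[X]XY   read X → write Y, move left, go to p1
p1 | ___[_]YXY   read _ → write _, move right, go to p1
p1 | ____[Y]XY   read Y → write _, move right, go to p0
p0 | _____[X]Y   read X → write X, move left, go to p0
p0 | ____[_]XY   read _ → write X, move left, go to pH
pH | ___[_]XXY
Cell 2 holds _ when M halts.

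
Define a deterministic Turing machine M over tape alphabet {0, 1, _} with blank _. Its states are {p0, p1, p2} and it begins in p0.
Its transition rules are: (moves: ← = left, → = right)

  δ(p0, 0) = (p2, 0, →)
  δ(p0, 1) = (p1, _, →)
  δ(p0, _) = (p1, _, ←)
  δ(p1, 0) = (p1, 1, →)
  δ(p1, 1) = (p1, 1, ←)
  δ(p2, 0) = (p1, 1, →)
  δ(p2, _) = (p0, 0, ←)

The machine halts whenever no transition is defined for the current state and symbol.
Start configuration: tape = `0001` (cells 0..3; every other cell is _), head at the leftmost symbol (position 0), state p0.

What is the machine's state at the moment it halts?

state=p0 head=0 tape=_[0]001   (p0,0)→(p2,0,→)
state=p2 head=1 tape=_0[0]01   (p2,0)→(p1,1,→)
state=p1 head=2 tape=_01[0]1   (p1,0)→(p1,1,→)
state=p1 head=3 tape=_011[1]   (p1,1)→(p1,1,←)
state=p1 head=2 tape=_01[1]1   (p1,1)→(p1,1,←)
state=p1 head=1 tape=_0[1]11   (p1,1)→(p1,1,←)
state=p1 head=0 tape=_[0]111   (p1,0)→(p1,1,→)
state=p1 head=1 tape=_1[1]11   (p1,1)→(p1,1,←)
state=p1 head=0 tape=_[1]111   (p1,1)→(p1,1,←)
state=p1 head=-1 tape=[_]1111
No transition is defined for (p1, _); M halts in state p1.

p1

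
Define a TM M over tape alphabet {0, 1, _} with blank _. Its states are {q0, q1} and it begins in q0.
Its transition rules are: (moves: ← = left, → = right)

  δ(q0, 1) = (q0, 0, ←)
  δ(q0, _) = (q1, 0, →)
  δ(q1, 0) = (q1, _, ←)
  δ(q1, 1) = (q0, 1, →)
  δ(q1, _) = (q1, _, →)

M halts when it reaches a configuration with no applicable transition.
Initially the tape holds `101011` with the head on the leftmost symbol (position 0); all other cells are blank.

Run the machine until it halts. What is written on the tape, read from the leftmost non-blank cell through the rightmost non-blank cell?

1011

q0 | __[1]01011   read 1 → write 0, move ←, go to q0
q0 | _[_]001011   read _ → write 0, move →, go to q1
q1 | _0[0]01011   read 0 → write _, move ←, go to q1
q1 | _[0]_01011   read 0 → write _, move ←, go to q1
q1 | [_]__01011   read _ → write _, move →, go to q1
q1 | _[_]_01011   read _ → write _, move →, go to q1
q1 | __[_]01011   read _ → write _, move →, go to q1
q1 | ___[0]1011   read 0 → write _, move ←, go to q1
q1 | __[_]_1011   read _ → write _, move →, go to q1
q1 | ___[_]1011   read _ → write _, move →, go to q1
q1 | ____[1]011   read 1 → write 1, move →, go to q0
q0 | ____1[0]11
The non-blank tape span at halt is 1011.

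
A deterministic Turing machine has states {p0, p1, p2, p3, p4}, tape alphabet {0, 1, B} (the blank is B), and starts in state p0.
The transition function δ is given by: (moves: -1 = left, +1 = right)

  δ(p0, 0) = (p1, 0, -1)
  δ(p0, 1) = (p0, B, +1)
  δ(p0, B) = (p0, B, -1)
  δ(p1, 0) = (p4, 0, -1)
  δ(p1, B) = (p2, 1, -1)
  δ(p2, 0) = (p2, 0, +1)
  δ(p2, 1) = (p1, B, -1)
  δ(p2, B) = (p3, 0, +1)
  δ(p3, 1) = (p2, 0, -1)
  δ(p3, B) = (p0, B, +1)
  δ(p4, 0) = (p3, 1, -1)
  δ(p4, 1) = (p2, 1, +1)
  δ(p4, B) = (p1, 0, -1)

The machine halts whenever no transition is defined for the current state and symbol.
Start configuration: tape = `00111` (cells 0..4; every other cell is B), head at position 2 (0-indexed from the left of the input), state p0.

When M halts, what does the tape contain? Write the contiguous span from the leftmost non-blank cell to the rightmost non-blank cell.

000100

p0 | BBB00[1]11B   read 1 → write B, move +1, go to p0
p0 | BBB00B[1]1B   read 1 → write B, move +1, go to p0
p0 | BBB00BB[1]B   read 1 → write B, move +1, go to p0
p0 | BBB00BBB[B]   read B → write B, move -1, go to p0
p0 | BBB00BB[B]B   read B → write B, move -1, go to p0
p0 | BBB00B[B]BB   read B → write B, move -1, go to p0
p0 | BBB00[B]BBB   read B → write B, move -1, go to p0
p0 | BBB0[0]BBBB   read 0 → write 0, move -1, go to p1
p1 | BBB[0]0BBBB   read 0 → write 0, move -1, go to p4
p4 | BB[B]00BBBB   read B → write 0, move -1, go to p1
p1 | B[B]000BBBB   read B → write 1, move -1, go to p2
p2 | [B]1000BBBB   read B → write 0, move +1, go to p3
p3 | 0[1]000BBBB   read 1 → write 0, move -1, go to p2
p2 | [0]0000BBBB   read 0 → write 0, move +1, go to p2
p2 | 0[0]000BBBB   read 0 → write 0, move +1, go to p2
p2 | 00[0]00BBBB   read 0 → write 0, move +1, go to p2
p2 | 000[0]0BBBB   read 0 → write 0, move +1, go to p2
p2 | 0000[0]BBBB   read 0 → write 0, move +1, go to p2
p2 | 00000[B]BBB   read B → write 0, move +1, go to p3
p3 | 000000[B]BB   read B → write B, move +1, go to p0
p0 | 000000B[B]B   read B → write B, move -1, go to p0
p0 | 000000[B]BB   read B → write B, move -1, go to p0
p0 | 00000[0]BBB   read 0 → write 0, move -1, go to p1
p1 | 0000[0]0BBB   read 0 → write 0, move -1, go to p4
p4 | 000[0]00BBB   read 0 → write 1, move -1, go to p3
p3 | 00[0]100BBB
The non-blank tape span at halt is 000100.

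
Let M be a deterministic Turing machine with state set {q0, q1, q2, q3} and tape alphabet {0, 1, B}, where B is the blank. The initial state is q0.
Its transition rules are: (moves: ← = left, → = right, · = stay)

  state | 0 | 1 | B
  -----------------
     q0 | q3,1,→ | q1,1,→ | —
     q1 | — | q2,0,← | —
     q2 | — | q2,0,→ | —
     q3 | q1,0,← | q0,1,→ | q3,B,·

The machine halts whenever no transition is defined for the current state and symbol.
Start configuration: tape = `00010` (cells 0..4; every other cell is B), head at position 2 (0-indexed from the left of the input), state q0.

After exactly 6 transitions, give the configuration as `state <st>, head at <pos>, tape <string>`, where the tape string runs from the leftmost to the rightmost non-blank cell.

state q3, head at 5, tape 00111

state=q0 head=2 tape=00[0]10B   (q0,0)→(q3,1,→)
state=q3 head=3 tape=001[1]0B   (q3,1)→(q0,1,→)
state=q0 head=4 tape=0011[0]B   (q0,0)→(q3,1,→)
state=q3 head=5 tape=00111[B]   (q3,B)→(q3,B,·)
state=q3 head=5 tape=00111[B]   (q3,B)→(q3,B,·)
state=q3 head=5 tape=00111[B]   (q3,B)→(q3,B,·)
state=q3 head=5 tape=00111[B]
After 6 steps: state q3, head at 5, tape 00111.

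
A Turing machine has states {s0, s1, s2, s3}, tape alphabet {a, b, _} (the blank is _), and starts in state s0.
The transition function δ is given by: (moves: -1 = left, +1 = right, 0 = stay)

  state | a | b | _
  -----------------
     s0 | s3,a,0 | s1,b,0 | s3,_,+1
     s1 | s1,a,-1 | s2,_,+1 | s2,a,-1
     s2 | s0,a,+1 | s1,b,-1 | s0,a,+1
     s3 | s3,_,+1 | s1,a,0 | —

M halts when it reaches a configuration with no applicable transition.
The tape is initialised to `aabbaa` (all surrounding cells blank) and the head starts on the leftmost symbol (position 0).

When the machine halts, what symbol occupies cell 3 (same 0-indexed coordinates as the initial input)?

_

state=s0 head=0 tape=[a]abbaa_   (s0,a)→(s3,a,0)
state=s3 head=0 tape=[a]abbaa_   (s3,a)→(s3,_,+1)
state=s3 head=1 tape=_[a]bbaa_   (s3,a)→(s3,_,+1)
state=s3 head=2 tape=__[b]baa_   (s3,b)→(s1,a,0)
state=s1 head=2 tape=__[a]baa_   (s1,a)→(s1,a,-1)
state=s1 head=1 tape=_[_]abaa_   (s1,_)→(s2,a,-1)
state=s2 head=0 tape=[_]aabaa_   (s2,_)→(s0,a,+1)
state=s0 head=1 tape=a[a]abaa_   (s0,a)→(s3,a,0)
state=s3 head=1 tape=a[a]abaa_   (s3,a)→(s3,_,+1)
state=s3 head=2 tape=a_[a]baa_   (s3,a)→(s3,_,+1)
state=s3 head=3 tape=a__[b]aa_   (s3,b)→(s1,a,0)
state=s1 head=3 tape=a__[a]aa_   (s1,a)→(s1,a,-1)
state=s1 head=2 tape=a_[_]aaa_   (s1,_)→(s2,a,-1)
state=s2 head=1 tape=a[_]aaaa_   (s2,_)→(s0,a,+1)
state=s0 head=2 tape=aa[a]aaa_   (s0,a)→(s3,a,0)
state=s3 head=2 tape=aa[a]aaa_   (s3,a)→(s3,_,+1)
state=s3 head=3 tape=aa_[a]aa_   (s3,a)→(s3,_,+1)
state=s3 head=4 tape=aa__[a]a_   (s3,a)→(s3,_,+1)
state=s3 head=5 tape=aa___[a]_   (s3,a)→(s3,_,+1)
state=s3 head=6 tape=aa____[_]
Cell 3 holds _ when M halts.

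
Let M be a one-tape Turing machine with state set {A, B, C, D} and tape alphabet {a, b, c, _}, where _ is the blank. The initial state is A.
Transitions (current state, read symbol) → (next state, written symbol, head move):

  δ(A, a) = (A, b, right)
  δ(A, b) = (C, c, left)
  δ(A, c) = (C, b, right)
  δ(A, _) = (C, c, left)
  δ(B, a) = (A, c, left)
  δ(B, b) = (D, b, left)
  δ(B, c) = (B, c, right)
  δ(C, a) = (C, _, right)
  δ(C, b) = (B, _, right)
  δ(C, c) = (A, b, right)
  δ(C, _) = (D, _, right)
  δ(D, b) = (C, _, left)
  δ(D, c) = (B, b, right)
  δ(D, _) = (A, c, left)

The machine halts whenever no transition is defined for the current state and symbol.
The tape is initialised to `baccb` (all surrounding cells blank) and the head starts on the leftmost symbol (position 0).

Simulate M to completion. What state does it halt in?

B

state=A head=0 tape=_[b]accb_   (A,b)→(C,c,left)
state=C head=-1 tape=[_]caccb_   (C,_)→(D,_,right)
state=D head=0 tape=_[c]accb_   (D,c)→(B,b,right)
state=B head=1 tape=_b[a]ccb_   (B,a)→(A,c,left)
state=A head=0 tape=_[b]cccb_   (A,b)→(C,c,left)
state=C head=-1 tape=[_]ccccb_   (C,_)→(D,_,right)
state=D head=0 tape=_[c]cccb_   (D,c)→(B,b,right)
state=B head=1 tape=_b[c]ccb_   (B,c)→(B,c,right)
state=B head=2 tape=_bc[c]cb_   (B,c)→(B,c,right)
state=B head=3 tape=_bcc[c]b_   (B,c)→(B,c,right)
state=B head=4 tape=_bccc[b]_   (B,b)→(D,b,left)
state=D head=3 tape=_bcc[c]b_   (D,c)→(B,b,right)
state=B head=4 tape=_bccb[b]_   (B,b)→(D,b,left)
state=D head=3 tape=_bcc[b]b_   (D,b)→(C,_,left)
state=C head=2 tape=_bc[c]_b_   (C,c)→(A,b,right)
state=A head=3 tape=_bcb[_]b_   (A,_)→(C,c,left)
state=C head=2 tape=_bc[b]cb_   (C,b)→(B,_,right)
state=B head=3 tape=_bc_[c]b_   (B,c)→(B,c,right)
state=B head=4 tape=_bc_c[b]_   (B,b)→(D,b,left)
state=D head=3 tape=_bc_[c]b_   (D,c)→(B,b,right)
state=B head=4 tape=_bc_b[b]_   (B,b)→(D,b,left)
state=D head=3 tape=_bc_[b]b_   (D,b)→(C,_,left)
state=C head=2 tape=_bc[_]_b_   (C,_)→(D,_,right)
state=D head=3 tape=_bc_[_]b_   (D,_)→(A,c,left)
state=A head=2 tape=_bc[_]cb_   (A,_)→(C,c,left)
state=C head=1 tape=_b[c]ccb_   (C,c)→(A,b,right)
state=A head=2 tape=_bb[c]cb_   (A,c)→(C,b,right)
state=C head=3 tape=_bbb[c]b_   (C,c)→(A,b,right)
state=A head=4 tape=_bbbb[b]_   (A,b)→(C,c,left)
state=C head=3 tape=_bbb[b]c_   (C,b)→(B,_,right)
state=B head=4 tape=_bbb_[c]_   (B,c)→(B,c,right)
state=B head=5 tape=_bbb_c[_]
No transition is defined for (B, _); M halts in state B.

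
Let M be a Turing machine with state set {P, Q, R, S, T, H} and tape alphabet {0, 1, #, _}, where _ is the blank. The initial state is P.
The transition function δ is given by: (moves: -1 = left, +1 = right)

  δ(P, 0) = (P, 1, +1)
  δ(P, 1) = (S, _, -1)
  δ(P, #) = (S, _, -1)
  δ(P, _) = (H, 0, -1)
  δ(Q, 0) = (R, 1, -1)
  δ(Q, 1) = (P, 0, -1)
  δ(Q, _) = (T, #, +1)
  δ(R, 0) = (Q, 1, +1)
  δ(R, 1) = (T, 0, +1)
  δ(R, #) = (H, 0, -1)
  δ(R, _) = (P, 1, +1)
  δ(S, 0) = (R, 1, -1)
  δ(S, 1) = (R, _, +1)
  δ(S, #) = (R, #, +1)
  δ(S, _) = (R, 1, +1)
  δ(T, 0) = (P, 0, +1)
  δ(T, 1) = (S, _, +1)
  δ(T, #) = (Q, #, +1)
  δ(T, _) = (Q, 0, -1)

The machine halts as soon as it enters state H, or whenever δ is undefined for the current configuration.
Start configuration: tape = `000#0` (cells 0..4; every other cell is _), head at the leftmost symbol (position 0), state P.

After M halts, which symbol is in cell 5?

0

state=P head=0 tape=[0]00#0_   (P,0)→(P,1,+1)
state=P head=1 tape=1[0]0#0_   (P,0)→(P,1,+1)
state=P head=2 tape=11[0]#0_   (P,0)→(P,1,+1)
state=P head=3 tape=111[#]0_   (P,#)→(S,_,-1)
state=S head=2 tape=11[1]_0_   (S,1)→(R,_,+1)
state=R head=3 tape=11_[_]0_   (R,_)→(P,1,+1)
state=P head=4 tape=11_1[0]_   (P,0)→(P,1,+1)
state=P head=5 tape=11_11[_]   (P,_)→(H,0,-1)
state=H head=4 tape=11_1[1]0
Cell 5 holds 0 when M halts.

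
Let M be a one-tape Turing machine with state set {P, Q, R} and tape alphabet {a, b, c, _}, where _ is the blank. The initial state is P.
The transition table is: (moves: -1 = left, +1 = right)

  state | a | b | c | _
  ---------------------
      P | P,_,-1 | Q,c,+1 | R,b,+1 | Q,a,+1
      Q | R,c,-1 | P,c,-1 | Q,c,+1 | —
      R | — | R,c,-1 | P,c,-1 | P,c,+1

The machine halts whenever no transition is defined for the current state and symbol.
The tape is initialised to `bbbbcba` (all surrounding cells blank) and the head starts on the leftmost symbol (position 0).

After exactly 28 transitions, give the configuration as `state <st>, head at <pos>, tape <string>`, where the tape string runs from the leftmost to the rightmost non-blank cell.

P | [b]bbbcba   read b → write c, move +1, go to Q
Q | c[b]bbcba   read b → write c, move -1, go to P
P | [c]cbbcba   read c → write b, move +1, go to R
R | b[c]bbcba   read c → write c, move -1, go to P
P | [b]cbbcba   read b → write c, move +1, go to Q
Q | c[c]bbcba   read c → write c, move +1, go to Q
Q | cc[b]bcba   read b → write c, move -1, go to P
P | c[c]cbcba   read c → write b, move +1, go to R
R | cb[c]bcba   read c → write c, move -1, go to P
P | c[b]cbcba   read b → write c, move +1, go to Q
Q | cc[c]bcba   read c → write c, move +1, go to Q
Q | ccc[b]cba   read b → write c, move -1, go to P
P | cc[c]ccba   read c → write b, move +1, go to R
R | ccb[c]cba   read c → write c, move -1, go to P
P | cc[b]ccba   read b → write c, move +1, go to Q
Q | ccc[c]cba   read c → write c, move +1, go to Q
Q | cccc[c]ba   read c → write c, move +1, go to Q
Q | ccccc[b]a   read b → write c, move -1, go to P
P | cccc[c]ca   read c → write b, move +1, go to R
R | ccccb[c]a   read c → write c, move -1, go to P
P | cccc[b]ca   read b → write c, move +1, go to Q
Q | ccccc[c]a   read c → write c, move +1, go to Q
Q | cccccc[a]   read a → write c, move -1, go to R
R | ccccc[c]c   read c → write c, move -1, go to P
P | cccc[c]cc   read c → write b, move +1, go to R
R | ccccb[c]c   read c → write c, move -1, go to P
P | cccc[b]cc   read b → write c, move +1, go to Q
Q | ccccc[c]c   read c → write c, move +1, go to Q
Q | cccccc[c]
After 28 steps: state Q, head at 6, tape ccccccc.

state Q, head at 6, tape ccccccc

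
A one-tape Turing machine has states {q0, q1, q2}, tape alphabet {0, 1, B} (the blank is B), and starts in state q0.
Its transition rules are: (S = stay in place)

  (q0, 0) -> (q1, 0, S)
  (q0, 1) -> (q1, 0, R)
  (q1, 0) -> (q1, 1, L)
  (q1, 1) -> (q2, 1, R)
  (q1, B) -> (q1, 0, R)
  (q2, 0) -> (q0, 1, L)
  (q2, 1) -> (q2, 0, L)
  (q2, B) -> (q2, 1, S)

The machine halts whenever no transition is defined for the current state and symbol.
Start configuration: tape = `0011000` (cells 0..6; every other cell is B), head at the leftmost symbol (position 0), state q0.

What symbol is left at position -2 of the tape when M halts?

1

state=q0 head=0 tape=BBB[0]011000   (q0,0)→(q1,0,S)
state=q1 head=0 tape=BBB[0]011000   (q1,0)→(q1,1,L)
state=q1 head=-1 tape=BB[B]1011000   (q1,B)→(q1,0,R)
state=q1 head=0 tape=BB0[1]011000   (q1,1)→(q2,1,R)
state=q2 head=1 tape=BB01[0]11000   (q2,0)→(q0,1,L)
state=q0 head=0 tape=BB0[1]111000   (q0,1)→(q1,0,R)
state=q1 head=1 tape=BB00[1]11000   (q1,1)→(q2,1,R)
state=q2 head=2 tape=BB001[1]1000   (q2,1)→(q2,0,L)
state=q2 head=1 tape=BB00[1]01000   (q2,1)→(q2,0,L)
state=q2 head=0 tape=BB0[0]001000   (q2,0)→(q0,1,L)
state=q0 head=-1 tape=BB[0]1001000   (q0,0)→(q1,0,S)
state=q1 head=-1 tape=BB[0]1001000   (q1,0)→(q1,1,L)
state=q1 head=-2 tape=B[B]11001000   (q1,B)→(q1,0,R)
state=q1 head=-1 tape=B0[1]1001000   (q1,1)→(q2,1,R)
state=q2 head=0 tape=B01[1]001000   (q2,1)→(q2,0,L)
state=q2 head=-1 tape=B0[1]0001000   (q2,1)→(q2,0,L)
state=q2 head=-2 tape=B[0]00001000   (q2,0)→(q0,1,L)
state=q0 head=-3 tape=[B]100001000
Cell -2 holds 1 when M halts.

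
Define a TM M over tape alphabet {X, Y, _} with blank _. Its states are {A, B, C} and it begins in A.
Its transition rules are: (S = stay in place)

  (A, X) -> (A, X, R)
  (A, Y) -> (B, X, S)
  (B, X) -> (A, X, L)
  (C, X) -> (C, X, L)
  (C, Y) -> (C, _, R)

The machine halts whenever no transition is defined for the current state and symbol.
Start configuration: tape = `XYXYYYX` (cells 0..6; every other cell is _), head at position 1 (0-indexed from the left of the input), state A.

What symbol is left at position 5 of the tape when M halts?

state=A head=1 tape=X[Y]XYYYX_   (A,Y)→(B,X,S)
state=B head=1 tape=X[X]XYYYX_   (B,X)→(A,X,L)
state=A head=0 tape=[X]XXYYYX_   (A,X)→(A,X,R)
state=A head=1 tape=X[X]XYYYX_   (A,X)→(A,X,R)
state=A head=2 tape=XX[X]YYYX_   (A,X)→(A,X,R)
state=A head=3 tape=XXX[Y]YYX_   (A,Y)→(B,X,S)
state=B head=3 tape=XXX[X]YYX_   (B,X)→(A,X,L)
state=A head=2 tape=XX[X]XYYX_   (A,X)→(A,X,R)
state=A head=3 tape=XXX[X]YYX_   (A,X)→(A,X,R)
state=A head=4 tape=XXXX[Y]YX_   (A,Y)→(B,X,S)
state=B head=4 tape=XXXX[X]YX_   (B,X)→(A,X,L)
state=A head=3 tape=XXX[X]XYX_   (A,X)→(A,X,R)
state=A head=4 tape=XXXX[X]YX_   (A,X)→(A,X,R)
state=A head=5 tape=XXXXX[Y]X_   (A,Y)→(B,X,S)
state=B head=5 tape=XXXXX[X]X_   (B,X)→(A,X,L)
state=A head=4 tape=XXXX[X]XX_   (A,X)→(A,X,R)
state=A head=5 tape=XXXXX[X]X_   (A,X)→(A,X,R)
state=A head=6 tape=XXXXXX[X]_   (A,X)→(A,X,R)
state=A head=7 tape=XXXXXXX[_]
Cell 5 holds X when M halts.

X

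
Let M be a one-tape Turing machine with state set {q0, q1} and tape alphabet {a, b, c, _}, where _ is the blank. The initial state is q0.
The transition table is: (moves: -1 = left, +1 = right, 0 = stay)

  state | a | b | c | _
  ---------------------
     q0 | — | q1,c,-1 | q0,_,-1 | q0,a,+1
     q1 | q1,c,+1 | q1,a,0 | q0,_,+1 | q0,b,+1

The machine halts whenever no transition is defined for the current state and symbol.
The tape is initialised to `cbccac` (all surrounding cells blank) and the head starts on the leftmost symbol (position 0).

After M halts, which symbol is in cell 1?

state=q0 head=0 tape=_[c]bccac   (q0,c)→(q0,_,-1)
state=q0 head=-1 tape=[_]_bccac   (q0,_)→(q0,a,+1)
state=q0 head=0 tape=a[_]bccac   (q0,_)→(q0,a,+1)
state=q0 head=1 tape=aa[b]ccac   (q0,b)→(q1,c,-1)
state=q1 head=0 tape=a[a]cccac   (q1,a)→(q1,c,+1)
state=q1 head=1 tape=ac[c]ccac   (q1,c)→(q0,_,+1)
state=q0 head=2 tape=ac_[c]cac   (q0,c)→(q0,_,-1)
state=q0 head=1 tape=ac[_]_cac   (q0,_)→(q0,a,+1)
state=q0 head=2 tape=aca[_]cac   (q0,_)→(q0,a,+1)
state=q0 head=3 tape=acaa[c]ac   (q0,c)→(q0,_,-1)
state=q0 head=2 tape=aca[a]_ac
Cell 1 holds a when M halts.

a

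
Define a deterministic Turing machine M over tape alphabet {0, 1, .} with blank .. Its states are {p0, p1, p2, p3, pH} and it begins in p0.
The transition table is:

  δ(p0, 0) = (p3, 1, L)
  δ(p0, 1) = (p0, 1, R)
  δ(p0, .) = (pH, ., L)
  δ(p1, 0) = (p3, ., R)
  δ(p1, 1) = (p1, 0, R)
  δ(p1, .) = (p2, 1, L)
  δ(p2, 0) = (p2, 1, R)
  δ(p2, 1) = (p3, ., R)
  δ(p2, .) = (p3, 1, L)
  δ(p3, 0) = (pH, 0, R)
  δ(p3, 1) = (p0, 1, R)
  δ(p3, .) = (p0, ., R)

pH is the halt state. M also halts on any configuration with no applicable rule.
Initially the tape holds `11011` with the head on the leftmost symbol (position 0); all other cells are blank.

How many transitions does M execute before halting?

state=p0 head=0 tape=[1]1011.   (p0,1)→(p0,1,R)
state=p0 head=1 tape=1[1]011.   (p0,1)→(p0,1,R)
state=p0 head=2 tape=11[0]11.   (p0,0)→(p3,1,L)
state=p3 head=1 tape=1[1]111.   (p3,1)→(p0,1,R)
state=p0 head=2 tape=11[1]11.   (p0,1)→(p0,1,R)
state=p0 head=3 tape=111[1]1.   (p0,1)→(p0,1,R)
state=p0 head=4 tape=1111[1].   (p0,1)→(p0,1,R)
state=p0 head=5 tape=11111[.]   (p0,.)→(pH,.,L)
state=pH head=4 tape=1111[1].
M halts after 8 transitions.

8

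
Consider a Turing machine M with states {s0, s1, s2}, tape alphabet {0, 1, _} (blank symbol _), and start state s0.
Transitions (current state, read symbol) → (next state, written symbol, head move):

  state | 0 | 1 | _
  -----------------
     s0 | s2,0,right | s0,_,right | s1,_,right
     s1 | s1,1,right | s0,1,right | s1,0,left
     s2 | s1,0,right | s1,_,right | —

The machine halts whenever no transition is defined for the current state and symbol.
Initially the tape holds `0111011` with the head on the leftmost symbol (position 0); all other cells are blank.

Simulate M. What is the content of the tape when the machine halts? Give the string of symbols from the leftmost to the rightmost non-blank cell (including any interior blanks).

0_1_0_10110

s0 | [0]111011_____   read 0 → write 0, move right, go to s2
s2 | 0[1]11011_____   read 1 → write _, move right, go to s1
s1 | 0_[1]1011_____   read 1 → write 1, move right, go to s0
s0 | 0_1[1]011_____   read 1 → write _, move right, go to s0
s0 | 0_1_[0]11_____   read 0 → write 0, move right, go to s2
s2 | 0_1_0[1]1_____   read 1 → write _, move right, go to s1
s1 | 0_1_0_[1]_____   read 1 → write 1, move right, go to s0
s0 | 0_1_0_1[_]____   read _ → write _, move right, go to s1
s1 | 0_1_0_1_[_]___   read _ → write 0, move left, go to s1
s1 | 0_1_0_1[_]0___   read _ → write 0, move left, go to s1
s1 | 0_1_0_[1]00___   read 1 → write 1, move right, go to s0
s0 | 0_1_0_1[0]0___   read 0 → write 0, move right, go to s2
s2 | 0_1_0_10[0]___   read 0 → write 0, move right, go to s1
s1 | 0_1_0_100[_]__   read _ → write 0, move left, go to s1
s1 | 0_1_0_10[0]0__   read 0 → write 1, move right, go to s1
s1 | 0_1_0_101[0]__   read 0 → write 1, move right, go to s1
s1 | 0_1_0_1011[_]_   read _ → write 0, move left, go to s1
s1 | 0_1_0_101[1]0_   read 1 → write 1, move right, go to s0
s0 | 0_1_0_1011[0]_   read 0 → write 0, move right, go to s2
s2 | 0_1_0_10110[_]
The non-blank tape span at halt is 0_1_0_10110.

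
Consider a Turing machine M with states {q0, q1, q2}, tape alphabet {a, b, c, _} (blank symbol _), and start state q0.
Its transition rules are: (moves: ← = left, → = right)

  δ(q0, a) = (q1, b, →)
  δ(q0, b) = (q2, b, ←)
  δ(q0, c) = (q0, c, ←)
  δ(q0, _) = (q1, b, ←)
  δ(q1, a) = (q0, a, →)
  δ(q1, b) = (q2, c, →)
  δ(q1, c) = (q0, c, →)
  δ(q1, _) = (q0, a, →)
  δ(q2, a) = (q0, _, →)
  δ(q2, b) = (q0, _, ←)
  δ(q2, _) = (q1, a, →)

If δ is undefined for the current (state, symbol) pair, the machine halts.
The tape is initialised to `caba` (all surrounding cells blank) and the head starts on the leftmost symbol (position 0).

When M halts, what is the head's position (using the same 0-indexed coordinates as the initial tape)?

q0 | __[c]aba   read c → write c, move ←, go to q0
q0 | _[_]caba   read _ → write b, move ←, go to q1
q1 | [_]bcaba   read _ → write a, move →, go to q0
q0 | a[b]caba   read b → write b, move ←, go to q2
q2 | [a]bcaba   read a → write _, move →, go to q0
q0 | _[b]caba   read b → write b, move ←, go to q2
q2 | [_]bcaba   read _ → write a, move →, go to q1
q1 | a[b]caba   read b → write c, move →, go to q2
q2 | ac[c]aba
At halt the head is at cell 0.

0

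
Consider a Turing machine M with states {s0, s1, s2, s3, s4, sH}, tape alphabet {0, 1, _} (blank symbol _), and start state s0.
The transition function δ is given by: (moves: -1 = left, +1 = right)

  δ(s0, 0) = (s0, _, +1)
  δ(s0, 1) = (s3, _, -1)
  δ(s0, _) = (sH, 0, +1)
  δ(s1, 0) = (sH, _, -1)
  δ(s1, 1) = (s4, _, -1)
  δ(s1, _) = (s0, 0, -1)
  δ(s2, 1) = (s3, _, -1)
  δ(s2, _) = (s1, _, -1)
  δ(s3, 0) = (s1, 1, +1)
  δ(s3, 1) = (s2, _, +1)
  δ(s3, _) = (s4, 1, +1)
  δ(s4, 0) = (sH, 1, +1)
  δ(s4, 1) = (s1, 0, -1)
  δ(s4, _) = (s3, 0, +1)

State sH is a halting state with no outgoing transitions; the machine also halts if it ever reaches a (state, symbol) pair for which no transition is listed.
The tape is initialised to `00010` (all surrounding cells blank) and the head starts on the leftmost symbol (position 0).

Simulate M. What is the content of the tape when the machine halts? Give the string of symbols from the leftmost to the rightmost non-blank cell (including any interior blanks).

00_00

s0 | [0]0010_   read 0 → write _, move +1, go to s0
s0 | _[0]010_   read 0 → write _, move +1, go to s0
s0 | __[0]10_   read 0 → write _, move +1, go to s0
s0 | ___[1]0_   read 1 → write _, move -1, go to s3
s3 | __[_]_0_   read _ → write 1, move +1, go to s4
s4 | __1[_]0_   read _ → write 0, move +1, go to s3
s3 | __10[0]_   read 0 → write 1, move +1, go to s1
s1 | __101[_]   read _ → write 0, move -1, go to s0
s0 | __10[1]0   read 1 → write _, move -1, go to s3
s3 | __1[0]_0   read 0 → write 1, move +1, go to s1
s1 | __11[_]0   read _ → write 0, move -1, go to s0
s0 | __1[1]00   read 1 → write _, move -1, go to s3
s3 | __[1]_00   read 1 → write _, move +1, go to s2
s2 | ___[_]00   read _ → write _, move -1, go to s1
s1 | __[_]_00   read _ → write 0, move -1, go to s0
s0 | _[_]0_00   read _ → write 0, move +1, go to sH
sH | _0[0]_00
The non-blank tape span at halt is 00_00.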